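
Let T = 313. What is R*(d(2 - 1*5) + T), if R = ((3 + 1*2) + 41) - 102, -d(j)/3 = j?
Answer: -18032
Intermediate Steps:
d(j) = -3*j
R = -56 (R = ((3 + 2) + 41) - 102 = (5 + 41) - 102 = 46 - 102 = -56)
R*(d(2 - 1*5) + T) = -56*(-3*(2 - 1*5) + 313) = -56*(-3*(2 - 5) + 313) = -56*(-3*(-3) + 313) = -56*(9 + 313) = -56*322 = -18032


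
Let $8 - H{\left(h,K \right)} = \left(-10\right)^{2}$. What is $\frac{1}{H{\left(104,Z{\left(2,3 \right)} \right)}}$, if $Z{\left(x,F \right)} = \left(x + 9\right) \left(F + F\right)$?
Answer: $- \frac{1}{92} \approx -0.01087$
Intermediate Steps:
$Z{\left(x,F \right)} = 2 F \left(9 + x\right)$ ($Z{\left(x,F \right)} = \left(9 + x\right) 2 F = 2 F \left(9 + x\right)$)
$H{\left(h,K \right)} = -92$ ($H{\left(h,K \right)} = 8 - \left(-10\right)^{2} = 8 - 100 = -92$)
$\frac{1}{H{\left(104,Z{\left(2,3 \right)} \right)}} = \frac{1}{-92} = - \frac{1}{92}$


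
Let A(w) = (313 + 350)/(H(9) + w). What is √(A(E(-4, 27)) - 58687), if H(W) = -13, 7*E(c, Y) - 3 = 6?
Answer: 5*I*√15799678/82 ≈ 242.37*I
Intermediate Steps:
E(c, Y) = 9/7 (E(c, Y) = 3/7 + (⅐)*6 = 3/7 + 6/7 = 9/7)
A(w) = 663/(-13 + w) (A(w) = (313 + 350)/(-13 + w) = 663/(-13 + w))
√(A(E(-4, 27)) - 58687) = √(663/(-13 + 9/7) - 58687) = √(663/(-82/7) - 58687) = √(663*(-7/82) - 58687) = √(-4641/82 - 58687) = √(-4816975/82) = 5*I*√15799678/82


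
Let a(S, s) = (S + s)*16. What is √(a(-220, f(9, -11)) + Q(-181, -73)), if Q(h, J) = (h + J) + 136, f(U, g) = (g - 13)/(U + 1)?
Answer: I*√91910/5 ≈ 60.633*I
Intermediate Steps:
f(U, g) = (-13 + g)/(1 + U)
a(S, s) = 16*S + 16*s
Q(h, J) = 136 + J + h (Q(h, J) = (J + h) + 136 = 136 + J + h)
√(a(-220, f(9, -11)) + Q(-181, -73)) = √((16*(-220) + 16*((-13 - 11)/(1 + 9))) + (136 - 73 - 181)) = √((-3520 + 16*(-24/10)) - 118) = √((-3520 + 16*((⅒)*(-24))) - 118) = √((-3520 + 16*(-12/5)) - 118) = √((-3520 - 192/5) - 118) = √(-17792/5 - 118) = √(-18382/5) = I*√91910/5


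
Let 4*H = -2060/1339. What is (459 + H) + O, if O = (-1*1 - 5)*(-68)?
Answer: 11266/13 ≈ 866.62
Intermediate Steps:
H = -5/13 (H = (-2060/1339)/4 = (-2060*1/1339)/4 = (¼)*(-20/13) = -5/13 ≈ -0.38462)
O = 408 (O = (-1 - 5)*(-68) = -6*(-68) = 408)
(459 + H) + O = (459 - 5/13) + 408 = 5962/13 + 408 = 11266/13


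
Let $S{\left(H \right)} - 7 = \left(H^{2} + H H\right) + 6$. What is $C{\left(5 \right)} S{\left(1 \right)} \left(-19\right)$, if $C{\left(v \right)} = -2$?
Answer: $570$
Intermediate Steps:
$S{\left(H \right)} = 13 + 2 H^{2}$ ($S{\left(H \right)} = 7 + \left(\left(H^{2} + H H\right) + 6\right) = 7 + \left(\left(H^{2} + H^{2}\right) + 6\right) = 7 + \left(2 H^{2} + 6\right) = 7 + \left(6 + 2 H^{2}\right) = 13 + 2 H^{2}$)
$C{\left(5 \right)} S{\left(1 \right)} \left(-19\right) = - 2 \left(13 + 2 \cdot 1^{2}\right) \left(-19\right) = - 2 \left(13 + 2 \cdot 1\right) \left(-19\right) = - 2 \left(13 + 2\right) \left(-19\right) = \left(-2\right) 15 \left(-19\right) = \left(-30\right) \left(-19\right) = 570$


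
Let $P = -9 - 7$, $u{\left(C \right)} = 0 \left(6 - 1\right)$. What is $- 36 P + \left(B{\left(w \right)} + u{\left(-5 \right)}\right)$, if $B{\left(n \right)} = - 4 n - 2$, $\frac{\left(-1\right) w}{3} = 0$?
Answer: $574$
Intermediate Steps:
$w = 0$ ($w = \left(-3\right) 0 = 0$)
$u{\left(C \right)} = 0$ ($u{\left(C \right)} = 0 \cdot 5 = 0$)
$B{\left(n \right)} = -2 - 4 n$
$P = -16$ ($P = -9 - 7 = -16$)
$- 36 P + \left(B{\left(w \right)} + u{\left(-5 \right)}\right) = \left(-36\right) \left(-16\right) + \left(\left(-2 - 0\right) + 0\right) = 576 + \left(\left(-2 + 0\right) + 0\right) = 576 + \left(-2 + 0\right) = 576 - 2 = 574$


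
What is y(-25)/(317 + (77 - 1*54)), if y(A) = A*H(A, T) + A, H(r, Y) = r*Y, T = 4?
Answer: 495/68 ≈ 7.2794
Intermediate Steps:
H(r, Y) = Y*r
y(A) = A + 4*A² (y(A) = A*(4*A) + A = 4*A² + A = A + 4*A²)
y(-25)/(317 + (77 - 1*54)) = (-25*(1 + 4*(-25)))/(317 + (77 - 1*54)) = (-25*(1 - 100))/(317 + (77 - 54)) = (-25*(-99))/(317 + 23) = 2475/340 = 2475*(1/340) = 495/68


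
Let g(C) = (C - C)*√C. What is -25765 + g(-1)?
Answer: -25765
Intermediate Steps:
g(C) = 0 (g(C) = 0*√C = 0)
-25765 + g(-1) = -25765 + 0 = -25765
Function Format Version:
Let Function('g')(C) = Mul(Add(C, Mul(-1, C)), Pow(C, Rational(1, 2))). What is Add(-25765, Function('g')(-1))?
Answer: -25765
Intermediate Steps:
Function('g')(C) = 0 (Function('g')(C) = Mul(0, Pow(C, Rational(1, 2))) = 0)
Add(-25765, Function('g')(-1)) = Add(-25765, 0) = -25765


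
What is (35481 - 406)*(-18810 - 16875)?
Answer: -1251651375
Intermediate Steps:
(35481 - 406)*(-18810 - 16875) = 35075*(-35685) = -1251651375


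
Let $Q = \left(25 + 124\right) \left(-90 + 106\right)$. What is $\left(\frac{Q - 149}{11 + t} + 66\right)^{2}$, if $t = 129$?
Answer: $\frac{5267025}{784} \approx 6718.1$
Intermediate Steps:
$Q = 2384$ ($Q = 149 \cdot 16 = 2384$)
$\left(\frac{Q - 149}{11 + t} + 66\right)^{2} = \left(\frac{2384 - 149}{11 + 129} + 66\right)^{2} = \left(\frac{2235}{140} + 66\right)^{2} = \left(2235 \cdot \frac{1}{140} + 66\right)^{2} = \left(\frac{447}{28} + 66\right)^{2} = \left(\frac{2295}{28}\right)^{2} = \frac{5267025}{784}$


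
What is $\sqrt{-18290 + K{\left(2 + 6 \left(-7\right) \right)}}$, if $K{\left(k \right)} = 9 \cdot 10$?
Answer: $10 i \sqrt{182} \approx 134.91 i$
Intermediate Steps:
$K{\left(k \right)} = 90$
$\sqrt{-18290 + K{\left(2 + 6 \left(-7\right) \right)}} = \sqrt{-18290 + 90} = \sqrt{-18200} = 10 i \sqrt{182}$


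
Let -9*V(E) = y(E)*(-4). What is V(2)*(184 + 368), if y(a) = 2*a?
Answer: 2944/3 ≈ 981.33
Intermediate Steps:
V(E) = 8*E/9 (V(E) = -2*E*(-4)/9 = -(-8)*E/9 = 8*E/9)
V(2)*(184 + 368) = ((8/9)*2)*(184 + 368) = (16/9)*552 = 2944/3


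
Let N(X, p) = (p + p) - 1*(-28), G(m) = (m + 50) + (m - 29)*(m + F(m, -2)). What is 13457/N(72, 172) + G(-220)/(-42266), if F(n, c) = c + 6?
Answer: 274414577/7861476 ≈ 34.906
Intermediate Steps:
F(n, c) = 6 + c
G(m) = 50 + m + (-29 + m)*(4 + m) (G(m) = (m + 50) + (m - 29)*(m + (6 - 2)) = (50 + m) + (-29 + m)*(m + 4) = (50 + m) + (-29 + m)*(4 + m) = 50 + m + (-29 + m)*(4 + m))
N(X, p) = 28 + 2*p (N(X, p) = 2*p + 28 = 28 + 2*p)
13457/N(72, 172) + G(-220)/(-42266) = 13457/(28 + 2*172) + (-66 + (-220)² - 24*(-220))/(-42266) = 13457/(28 + 344) + (-66 + 48400 + 5280)*(-1/42266) = 13457/372 + 53614*(-1/42266) = 13457*(1/372) - 26807/21133 = 13457/372 - 26807/21133 = 274414577/7861476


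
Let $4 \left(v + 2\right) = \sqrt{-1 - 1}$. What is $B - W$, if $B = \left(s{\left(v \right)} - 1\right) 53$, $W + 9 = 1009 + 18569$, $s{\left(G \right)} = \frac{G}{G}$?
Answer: $-19569$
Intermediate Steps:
$v = -2 + \frac{i \sqrt{2}}{4}$ ($v = -2 + \frac{\sqrt{-1 - 1}}{4} = -2 + \frac{\sqrt{-2}}{4} = -2 + \frac{i \sqrt{2}}{4} \approx -2.0 + 0.35355 i$)
$s{\left(G \right)} = 1$
$W = 19569$ ($W = -9 + \left(1009 + 18569\right) = -9 + 19578 = 19569$)
$B = 0$ ($B = \left(1 - 1\right) 53 = 0 \cdot 53 = 0$)
$B - W = 0 - 19569 = -19569$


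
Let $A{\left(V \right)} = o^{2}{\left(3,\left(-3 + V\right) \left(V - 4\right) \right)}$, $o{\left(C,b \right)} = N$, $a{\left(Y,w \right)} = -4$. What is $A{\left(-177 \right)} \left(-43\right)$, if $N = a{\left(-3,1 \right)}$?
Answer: $-688$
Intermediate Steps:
$N = -4$
$o{\left(C,b \right)} = -4$
$A{\left(V \right)} = 16$ ($A{\left(V \right)} = \left(-4\right)^{2} = 16$)
$A{\left(-177 \right)} \left(-43\right) = 16 \left(-43\right) = -688$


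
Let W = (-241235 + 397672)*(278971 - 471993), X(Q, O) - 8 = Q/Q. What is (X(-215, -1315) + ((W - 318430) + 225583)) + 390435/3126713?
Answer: -94413836321758841/3126713 ≈ -3.0196e+10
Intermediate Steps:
X(Q, O) = 9 (X(Q, O) = 8 + Q/Q = 8 + 1 = 9)
W = -30195782614 (W = 156437*(-193022) = -30195782614)
(X(-215, -1315) + ((W - 318430) + 225583)) + 390435/3126713 = (9 + ((-30195782614 - 318430) + 225583)) + 390435/3126713 = (9 + (-30196101044 + 225583)) + 390435*(1/3126713) = (9 - 30195875461) + 390435/3126713 = -30195875452 + 390435/3126713 = -94413836321758841/3126713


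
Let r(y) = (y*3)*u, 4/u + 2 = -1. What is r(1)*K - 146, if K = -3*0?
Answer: -146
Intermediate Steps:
K = 0
u = -4/3 (u = 4/(-2 - 1) = 4/(-3) = 4*(-⅓) = -4/3 ≈ -1.3333)
r(y) = -4*y (r(y) = (y*3)*(-4/3) = (3*y)*(-4/3) = -4*y)
r(1)*K - 146 = -4*1*0 - 146 = -4*0 - 146 = 0 - 146 = -146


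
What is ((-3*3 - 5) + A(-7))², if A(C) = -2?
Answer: 256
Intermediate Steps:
((-3*3 - 5) + A(-7))² = ((-3*3 - 5) - 2)² = ((-9 - 5) - 2)² = (-14 - 2)² = (-16)² = 256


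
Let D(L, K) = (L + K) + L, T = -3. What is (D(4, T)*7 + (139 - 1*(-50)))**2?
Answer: 50176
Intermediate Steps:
D(L, K) = K + 2*L (D(L, K) = (K + L) + L = K + 2*L)
(D(4, T)*7 + (139 - 1*(-50)))**2 = ((-3 + 2*4)*7 + (139 - 1*(-50)))**2 = ((-3 + 8)*7 + (139 + 50))**2 = (5*7 + 189)**2 = (35 + 189)**2 = 224**2 = 50176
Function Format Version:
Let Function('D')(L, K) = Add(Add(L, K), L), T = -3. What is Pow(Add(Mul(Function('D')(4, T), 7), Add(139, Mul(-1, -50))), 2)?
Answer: 50176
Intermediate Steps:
Function('D')(L, K) = Add(K, Mul(2, L)) (Function('D')(L, K) = Add(Add(K, L), L) = Add(K, Mul(2, L)))
Pow(Add(Mul(Function('D')(4, T), 7), Add(139, Mul(-1, -50))), 2) = Pow(Add(Mul(Add(-3, Mul(2, 4)), 7), Add(139, Mul(-1, -50))), 2) = Pow(Add(Mul(Add(-3, 8), 7), Add(139, 50)), 2) = Pow(Add(Mul(5, 7), 189), 2) = Pow(Add(35, 189), 2) = Pow(224, 2) = 50176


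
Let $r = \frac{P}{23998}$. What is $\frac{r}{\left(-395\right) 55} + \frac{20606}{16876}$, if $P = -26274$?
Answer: $\frac{2685879117331}{2199603284450} \approx 1.2211$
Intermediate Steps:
$r = - \frac{13137}{11999}$ ($r = - \frac{26274}{23998} = \left(-26274\right) \frac{1}{23998} = - \frac{13137}{11999} \approx -1.0948$)
$\frac{r}{\left(-395\right) 55} + \frac{20606}{16876} = - \frac{13137}{11999 \left(\left(-395\right) 55\right)} + \frac{20606}{16876} = - \frac{13137}{11999 \left(-21725\right)} + 20606 \cdot \frac{1}{16876} = \left(- \frac{13137}{11999}\right) \left(- \frac{1}{21725}\right) + \frac{10303}{8438} = \frac{13137}{260678275} + \frac{10303}{8438} = \frac{2685879117331}{2199603284450}$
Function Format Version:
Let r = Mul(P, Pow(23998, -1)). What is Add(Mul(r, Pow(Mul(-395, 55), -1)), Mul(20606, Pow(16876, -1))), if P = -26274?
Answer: Rational(2685879117331, 2199603284450) ≈ 1.2211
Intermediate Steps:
r = Rational(-13137, 11999) (r = Mul(-26274, Pow(23998, -1)) = Mul(-26274, Rational(1, 23998)) = Rational(-13137, 11999) ≈ -1.0948)
Add(Mul(r, Pow(Mul(-395, 55), -1)), Mul(20606, Pow(16876, -1))) = Add(Mul(Rational(-13137, 11999), Pow(Mul(-395, 55), -1)), Mul(20606, Pow(16876, -1))) = Add(Mul(Rational(-13137, 11999), Pow(-21725, -1)), Mul(20606, Rational(1, 16876))) = Add(Mul(Rational(-13137, 11999), Rational(-1, 21725)), Rational(10303, 8438)) = Add(Rational(13137, 260678275), Rational(10303, 8438)) = Rational(2685879117331, 2199603284450)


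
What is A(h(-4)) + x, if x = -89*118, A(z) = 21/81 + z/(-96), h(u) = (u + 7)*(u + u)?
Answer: -1134161/108 ≈ -10501.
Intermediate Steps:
h(u) = 2*u*(7 + u) (h(u) = (7 + u)*(2*u) = 2*u*(7 + u))
A(z) = 7/27 - z/96 (A(z) = 21*(1/81) + z*(-1/96) = 7/27 - z/96)
x = -10502
A(h(-4)) + x = (7/27 - (-4)*(7 - 4)/48) - 10502 = (7/27 - (-4)*3/48) - 10502 = (7/27 - 1/96*(-24)) - 10502 = (7/27 + ¼) - 10502 = 55/108 - 10502 = -1134161/108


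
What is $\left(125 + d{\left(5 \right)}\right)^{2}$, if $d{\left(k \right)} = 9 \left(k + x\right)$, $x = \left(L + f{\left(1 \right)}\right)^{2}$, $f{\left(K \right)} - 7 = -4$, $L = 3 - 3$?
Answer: $63001$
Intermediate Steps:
$L = 0$
$f{\left(K \right)} = 3$ ($f{\left(K \right)} = 7 - 4 = 3$)
$x = 9$ ($x = \left(0 + 3\right)^{2} = 3^{2} = 9$)
$d{\left(k \right)} = 81 + 9 k$ ($d{\left(k \right)} = 9 \left(k + 9\right) = 9 \left(9 + k\right) = 81 + 9 k$)
$\left(125 + d{\left(5 \right)}\right)^{2} = \left(125 + \left(81 + 9 \cdot 5\right)\right)^{2} = \left(125 + \left(81 + 45\right)\right)^{2} = \left(125 + 126\right)^{2} = 251^{2} = 63001$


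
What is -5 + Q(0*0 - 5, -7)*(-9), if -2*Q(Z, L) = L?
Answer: -73/2 ≈ -36.500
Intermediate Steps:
Q(Z, L) = -L/2
-5 + Q(0*0 - 5, -7)*(-9) = -5 - ½*(-7)*(-9) = -5 + (7/2)*(-9) = -5 - 63/2 = -73/2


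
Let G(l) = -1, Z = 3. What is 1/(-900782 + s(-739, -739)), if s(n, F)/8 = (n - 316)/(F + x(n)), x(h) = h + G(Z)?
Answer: -1479/1332248138 ≈ -1.1102e-6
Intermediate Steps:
x(h) = -1 + h (x(h) = h - 1 = -1 + h)
s(n, F) = 8*(-316 + n)/(-1 + F + n) (s(n, F) = 8*((n - 316)/(F + (-1 + n))) = 8*((-316 + n)/(-1 + F + n)) = 8*(-316 + n)/(-1 + F + n))
1/(-900782 + s(-739, -739)) = 1/(-900782 + 8*(-316 - 739)/(-1 - 739 - 739)) = 1/(-900782 + 8*(-1055)/(-1479)) = 1/(-900782 + 8*(-1/1479)*(-1055)) = 1/(-900782 + 8440/1479) = 1/(-1332248138/1479) = -1479/1332248138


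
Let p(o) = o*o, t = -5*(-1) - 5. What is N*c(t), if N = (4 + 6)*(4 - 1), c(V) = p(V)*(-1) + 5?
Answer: 150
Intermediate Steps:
t = 0 (t = 5 - 5 = 0)
p(o) = o²
c(V) = 5 - V² (c(V) = V²*(-1) + 5 = -V² + 5 = 5 - V²)
N = 30 (N = 10*3 = 30)
N*c(t) = 30*(5 - 1*0²) = 30*(5 - 1*0) = 30*(5 + 0) = 30*5 = 150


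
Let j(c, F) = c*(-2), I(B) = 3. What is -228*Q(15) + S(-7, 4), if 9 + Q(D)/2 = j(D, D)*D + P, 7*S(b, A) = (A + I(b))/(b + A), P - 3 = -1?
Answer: 625175/3 ≈ 2.0839e+5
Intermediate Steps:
P = 2 (P = 3 - 1 = 2)
j(c, F) = -2*c
S(b, A) = (3 + A)/(7*(A + b)) (S(b, A) = ((A + 3)/(b + A))/7 = ((3 + A)/(A + b))/7 = (3 + A)/(7*(A + b)))
Q(D) = -14 - 4*D**2 (Q(D) = -18 + 2*((-2*D)*D + 2) = -18 + 2*(-2*D**2 + 2) = -18 + 2*(2 - 2*D**2) = -18 + (4 - 4*D**2) = -14 - 4*D**2)
-228*Q(15) + S(-7, 4) = -228*(-14 - 4*15**2) + (3 + 4)/(7*(4 - 7)) = -228*(-14 - 4*225) + (1/7)*7/(-3) = -228*(-14 - 900) + (1/7)*(-1/3)*7 = -228*(-914) - 1/3 = 208392 - 1/3 = 625175/3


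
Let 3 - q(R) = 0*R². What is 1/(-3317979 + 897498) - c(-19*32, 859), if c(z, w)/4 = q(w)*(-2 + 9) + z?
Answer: 5683289387/2420481 ≈ 2348.0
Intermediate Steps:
q(R) = 3 (q(R) = 3 - 0*R² = 3 - 1*0 = 3 + 0 = 3)
c(z, w) = 84 + 4*z (c(z, w) = 4*(3*(-2 + 9) + z) = 4*(3*7 + z) = 4*(21 + z) = 84 + 4*z)
1/(-3317979 + 897498) - c(-19*32, 859) = 1/(-3317979 + 897498) - (84 + 4*(-19*32)) = 1/(-2420481) - (84 + 4*(-608)) = -1/2420481 - (84 - 2432) = -1/2420481 - 1*(-2348) = -1/2420481 + 2348 = 5683289387/2420481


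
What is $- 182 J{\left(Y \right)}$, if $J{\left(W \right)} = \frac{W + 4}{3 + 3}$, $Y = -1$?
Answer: $-91$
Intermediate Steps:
$J{\left(W \right)} = \frac{2}{3} + \frac{W}{6}$ ($J{\left(W \right)} = \frac{4 + W}{6} = \left(4 + W\right) \frac{1}{6} = \frac{2}{3} + \frac{W}{6}$)
$- 182 J{\left(Y \right)} = - 182 \left(\frac{2}{3} + \frac{1}{6} \left(-1\right)\right) = - 182 \left(\frac{2}{3} - \frac{1}{6}\right) = \left(-182\right) \frac{1}{2} = -91$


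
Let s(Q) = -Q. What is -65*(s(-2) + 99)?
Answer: -6565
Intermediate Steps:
-65*(s(-2) + 99) = -65*(-1*(-2) + 99) = -65*(2 + 99) = -65*101 = -6565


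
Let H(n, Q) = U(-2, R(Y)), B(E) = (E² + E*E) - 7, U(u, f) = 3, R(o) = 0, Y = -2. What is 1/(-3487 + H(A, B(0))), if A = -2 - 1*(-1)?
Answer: -1/3484 ≈ -0.00028703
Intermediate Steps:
A = -1 (A = -2 + 1 = -1)
B(E) = -7 + 2*E² (B(E) = (E² + E²) - 7 = 2*E² - 7 = -7 + 2*E²)
H(n, Q) = 3
1/(-3487 + H(A, B(0))) = 1/(-3487 + 3) = 1/(-3484) = -1/3484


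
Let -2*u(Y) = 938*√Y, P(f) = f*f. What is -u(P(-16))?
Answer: 7504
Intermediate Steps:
P(f) = f²
u(Y) = -469*√Y
-u(P(-16)) = -(-469)*√((-16)²) = -(-469)*√256 = -(-469)*16 = -1*(-7504) = 7504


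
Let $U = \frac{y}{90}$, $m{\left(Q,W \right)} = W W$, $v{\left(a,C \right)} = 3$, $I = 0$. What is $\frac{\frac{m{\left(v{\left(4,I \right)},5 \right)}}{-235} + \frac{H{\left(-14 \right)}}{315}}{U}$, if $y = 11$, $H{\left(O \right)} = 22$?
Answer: $- \frac{1082}{3619} \approx -0.29898$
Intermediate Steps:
$m{\left(Q,W \right)} = W^{2}$
$U = \frac{11}{90} \approx 0.12222$
$\frac{\frac{m{\left(v{\left(4,I \right)},5 \right)}}{-235} + \frac{H{\left(-14 \right)}}{315}}{U} = \frac{\frac{5^{2}}{-235} + \frac{22}{315}}{\frac{11}{90}} = \left(25 \left(- \frac{1}{235}\right) + 22 \cdot \frac{1}{315}\right) \frac{90}{11} = \left(- \frac{5}{47} + \frac{22}{315}\right) \frac{90}{11} = \left(- \frac{541}{14805}\right) \frac{90}{11} = - \frac{1082}{3619}$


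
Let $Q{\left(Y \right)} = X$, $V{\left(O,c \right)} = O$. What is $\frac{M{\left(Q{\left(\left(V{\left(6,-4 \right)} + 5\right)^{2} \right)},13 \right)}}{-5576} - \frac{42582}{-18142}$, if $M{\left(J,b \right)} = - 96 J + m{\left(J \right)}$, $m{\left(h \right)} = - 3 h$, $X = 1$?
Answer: $\frac{2545035}{1076168} \approx 2.3649$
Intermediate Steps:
$Q{\left(Y \right)} = 1$
$M{\left(J,b \right)} = - 99 J$ ($M{\left(J,b \right)} = - 96 J - 3 J = - 99 J$)
$\frac{M{\left(Q{\left(\left(V{\left(6,-4 \right)} + 5\right)^{2} \right)},13 \right)}}{-5576} - \frac{42582}{-18142} = \frac{\left(-99\right) 1}{-5576} - \frac{42582}{-18142} = \left(-99\right) \left(- \frac{1}{5576}\right) - - \frac{453}{193} = \frac{99}{5576} + \frac{453}{193} = \frac{2545035}{1076168}$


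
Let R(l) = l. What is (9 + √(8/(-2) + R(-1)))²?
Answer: (9 + I*√5)² ≈ 76.0 + 40.249*I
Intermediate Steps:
(9 + √(8/(-2) + R(-1)))² = (9 + √(8/(-2) - 1))² = (9 + √(8*(-½) - 1))² = (9 + √(-4 - 1))² = (9 + √(-5))² = (9 + I*√5)²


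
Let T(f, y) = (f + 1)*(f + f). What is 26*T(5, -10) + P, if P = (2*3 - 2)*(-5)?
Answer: 1540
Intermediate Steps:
T(f, y) = 2*f*(1 + f) (T(f, y) = (1 + f)*(2*f) = 2*f*(1 + f))
P = -20 (P = (6 - 2)*(-5) = 4*(-5) = -20)
26*T(5, -10) + P = 26*(2*5*(1 + 5)) - 20 = 26*(2*5*6) - 20 = 26*60 - 20 = 1560 - 20 = 1540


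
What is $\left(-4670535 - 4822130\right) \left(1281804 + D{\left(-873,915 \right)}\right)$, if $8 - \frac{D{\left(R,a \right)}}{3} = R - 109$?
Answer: $-12195929182710$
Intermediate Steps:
$D{\left(R,a \right)} = 351 - 3 R$ ($D{\left(R,a \right)} = 24 - 3 \left(R - 109\right) = 24 - 3 \left(-109 + R\right) = 24 - \left(-327 + 3 R\right) = 351 - 3 R$)
$\left(-4670535 - 4822130\right) \left(1281804 + D{\left(-873,915 \right)}\right) = \left(-4670535 - 4822130\right) \left(1281804 + \left(351 - -2619\right)\right) = - 9492665 \left(1281804 + \left(351 + 2619\right)\right) = - 9492665 \left(1281804 + 2970\right) = \left(-9492665\right) 1284774 = -12195929182710$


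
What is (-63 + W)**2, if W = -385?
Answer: 200704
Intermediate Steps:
(-63 + W)**2 = (-63 - 385)**2 = (-448)**2 = 200704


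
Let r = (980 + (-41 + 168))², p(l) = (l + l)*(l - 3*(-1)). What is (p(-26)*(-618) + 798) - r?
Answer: -1963779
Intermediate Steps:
p(l) = 2*l*(3 + l) (p(l) = (2*l)*(l + 3) = (2*l)*(3 + l) = 2*l*(3 + l))
r = 1225449 (r = (980 + 127)² = 1107² = 1225449)
(p(-26)*(-618) + 798) - r = ((2*(-26)*(3 - 26))*(-618) + 798) - 1*1225449 = ((2*(-26)*(-23))*(-618) + 798) - 1225449 = (1196*(-618) + 798) - 1225449 = (-739128 + 798) - 1225449 = -738330 - 1225449 = -1963779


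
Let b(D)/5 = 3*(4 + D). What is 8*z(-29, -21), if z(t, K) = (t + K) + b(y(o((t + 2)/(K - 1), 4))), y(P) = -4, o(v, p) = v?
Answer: -400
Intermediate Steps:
b(D) = 60 + 15*D (b(D) = 5*(3*(4 + D)) = 5*(12 + 3*D) = 60 + 15*D)
z(t, K) = K + t (z(t, K) = (t + K) + (60 + 15*(-4)) = (K + t) + (60 - 60) = (K + t) + 0 = K + t)
8*z(-29, -21) = 8*(-21 - 29) = 8*(-50) = -400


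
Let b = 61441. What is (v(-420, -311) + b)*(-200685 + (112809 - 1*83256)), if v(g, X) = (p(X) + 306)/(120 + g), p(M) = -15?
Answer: -262858880349/25 ≈ -1.0514e+10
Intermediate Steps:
v(g, X) = 291/(120 + g) (v(g, X) = (-15 + 306)/(120 + g) = 291/(120 + g))
(v(-420, -311) + b)*(-200685 + (112809 - 1*83256)) = (291/(120 - 420) + 61441)*(-200685 + (112809 - 1*83256)) = (291/(-300) + 61441)*(-200685 + (112809 - 83256)) = (291*(-1/300) + 61441)*(-200685 + 29553) = (-97/100 + 61441)*(-171132) = (6144003/100)*(-171132) = -262858880349/25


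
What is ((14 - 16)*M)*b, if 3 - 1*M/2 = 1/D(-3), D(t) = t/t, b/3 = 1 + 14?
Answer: -360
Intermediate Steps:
b = 45 (b = 3*(1 + 14) = 3*15 = 45)
D(t) = 1
M = 4 (M = 6 - 2/1 = 6 - 2*1 = 6 - 2 = 4)
((14 - 16)*M)*b = ((14 - 16)*4)*45 = -2*4*45 = -8*45 = -360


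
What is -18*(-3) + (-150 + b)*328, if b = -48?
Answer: -64890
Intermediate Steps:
-18*(-3) + (-150 + b)*328 = -18*(-3) + (-150 - 48)*328 = 54 - 198*328 = 54 - 64944 = -64890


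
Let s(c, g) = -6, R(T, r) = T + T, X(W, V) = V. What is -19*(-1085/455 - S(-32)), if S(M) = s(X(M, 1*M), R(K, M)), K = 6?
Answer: -893/13 ≈ -68.692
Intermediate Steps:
R(T, r) = 2*T
S(M) = -6
-19*(-1085/455 - S(-32)) = -19*(-1085/455 - 1*(-6)) = -19*(-1085*1/455 + 6) = -19*(-31/13 + 6) = -19*47/13 = -893/13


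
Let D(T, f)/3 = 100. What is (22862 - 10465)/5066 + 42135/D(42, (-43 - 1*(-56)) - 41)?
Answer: 7239167/50660 ≈ 142.90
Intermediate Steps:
D(T, f) = 300 (D(T, f) = 3*100 = 300)
(22862 - 10465)/5066 + 42135/D(42, (-43 - 1*(-56)) - 41) = (22862 - 10465)/5066 + 42135/300 = 12397*(1/5066) + 42135*(1/300) = 12397/5066 + 2809/20 = 7239167/50660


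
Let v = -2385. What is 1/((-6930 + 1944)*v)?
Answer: 1/11891610 ≈ 8.4093e-8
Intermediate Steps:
1/((-6930 + 1944)*v) = 1/((-6930 + 1944)*(-2385)) = -1/2385/(-4986) = -1/4986*(-1/2385) = 1/11891610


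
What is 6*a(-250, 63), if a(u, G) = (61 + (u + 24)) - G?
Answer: -1368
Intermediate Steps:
a(u, G) = 85 + u - G (a(u, G) = (61 + (24 + u)) - G = (85 + u) - G = 85 + u - G)
6*a(-250, 63) = 6*(85 - 250 - 1*63) = 6*(85 - 250 - 63) = 6*(-228) = -1368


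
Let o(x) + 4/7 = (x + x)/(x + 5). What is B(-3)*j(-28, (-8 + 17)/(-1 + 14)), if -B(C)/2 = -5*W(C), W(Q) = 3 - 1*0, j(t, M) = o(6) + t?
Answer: -63480/77 ≈ -824.42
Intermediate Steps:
o(x) = -4/7 + 2*x/(5 + x) (o(x) = -4/7 + (x + x)/(x + 5) = -4/7 + (2*x)/(5 + x) = -4/7 + 2*x/(5 + x))
j(t, M) = 40/77 + t (j(t, M) = 10*(-2 + 6)/(7*(5 + 6)) + t = (10/7)*4/11 + t = (10/7)*(1/11)*4 + t = 40/77 + t)
W(Q) = 3 (W(Q) = 3 + 0 = 3)
B(C) = 30 (B(C) = -(-10)*3 = -2*(-15) = 30)
B(-3)*j(-28, (-8 + 17)/(-1 + 14)) = 30*(40/77 - 28) = 30*(-2116/77) = -63480/77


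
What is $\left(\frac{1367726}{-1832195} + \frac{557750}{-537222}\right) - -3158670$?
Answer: $\frac{1554531395596147939}{492147731145} \approx 3.1587 \cdot 10^{6}$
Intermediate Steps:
$\left(\frac{1367726}{-1832195} + \frac{557750}{-537222}\right) - -3158670 = \left(1367726 \left(- \frac{1}{1832195}\right) + 557750 \left(- \frac{1}{537222}\right)\right) + 3158670 = \left(- \frac{1367726}{1832195} - \frac{278875}{268611}\right) + 3158670 = - \frac{878339629211}{492147731145} + 3158670 = \frac{1554531395596147939}{492147731145}$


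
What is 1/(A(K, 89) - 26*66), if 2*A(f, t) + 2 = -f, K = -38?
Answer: -1/1698 ≈ -0.00058893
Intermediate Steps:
A(f, t) = -1 - f/2 (A(f, t) = -1 + (-f)/2 = -1 - f/2)
1/(A(K, 89) - 26*66) = 1/((-1 - 1/2*(-38)) - 26*66) = 1/((-1 + 19) - 1716) = 1/(18 - 1716) = 1/(-1698) = -1/1698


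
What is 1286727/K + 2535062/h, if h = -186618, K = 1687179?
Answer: -51756114754/4036640649 ≈ -12.822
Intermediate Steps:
1286727/K + 2535062/h = 1286727/1687179 + 2535062/(-186618) = 1286727*(1/1687179) + 2535062*(-1/186618) = 32993/43261 - 1267531/93309 = -51756114754/4036640649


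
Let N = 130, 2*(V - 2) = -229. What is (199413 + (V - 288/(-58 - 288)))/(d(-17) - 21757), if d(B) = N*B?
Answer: -7662029/921398 ≈ -8.3157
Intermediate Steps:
V = -225/2 (V = 2 + (½)*(-229) = 2 - 229/2 = -225/2 ≈ -112.50)
d(B) = 130*B
(199413 + (V - 288/(-58 - 288)))/(d(-17) - 21757) = (199413 + (-225/2 - 288/(-58 - 288)))/(130*(-17) - 21757) = (199413 + (-225/2 - 288/(-346)))/(-2210 - 21757) = (199413 + (-225/2 - 1/346*(-288)))/(-23967) = (199413 + (-225/2 + 144/173))*(-1/23967) = (199413 - 38637/346)*(-1/23967) = (68958261/346)*(-1/23967) = -7662029/921398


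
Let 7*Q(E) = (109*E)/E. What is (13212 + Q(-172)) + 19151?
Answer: 226650/7 ≈ 32379.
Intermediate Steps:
Q(E) = 109/7 (Q(E) = ((109*E)/E)/7 = (⅐)*109 = 109/7)
(13212 + Q(-172)) + 19151 = (13212 + 109/7) + 19151 = 92593/7 + 19151 = 226650/7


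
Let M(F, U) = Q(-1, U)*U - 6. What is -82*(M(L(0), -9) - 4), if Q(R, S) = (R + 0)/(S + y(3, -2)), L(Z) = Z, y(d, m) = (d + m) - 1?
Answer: 902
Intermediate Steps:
y(d, m) = -1 + d + m
Q(R, S) = R/S (Q(R, S) = (R + 0)/(S + (-1 + 3 - 2)) = R/(S + 0) = R/S)
M(F, U) = -7 (M(F, U) = (-1/U)*U - 6 = -1 - 6 = -7)
-82*(M(L(0), -9) - 4) = -82*(-7 - 4) = -82*(-11) = 902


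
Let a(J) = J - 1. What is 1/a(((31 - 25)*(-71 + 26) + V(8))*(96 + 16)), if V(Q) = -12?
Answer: -1/31585 ≈ -3.1661e-5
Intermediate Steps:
a(J) = -1 + J
1/a(((31 - 25)*(-71 + 26) + V(8))*(96 + 16)) = 1/(-1 + ((31 - 25)*(-71 + 26) - 12)*(96 + 16)) = 1/(-1 + (6*(-45) - 12)*112) = 1/(-1 + (-270 - 12)*112) = 1/(-1 - 282*112) = 1/(-1 - 31584) = 1/(-31585) = -1/31585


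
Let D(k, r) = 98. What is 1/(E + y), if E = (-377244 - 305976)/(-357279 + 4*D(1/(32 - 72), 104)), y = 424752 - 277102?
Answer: 356887/52695048770 ≈ 6.7727e-6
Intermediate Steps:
y = 147650
E = 683220/356887 (E = (-377244 - 305976)/(-357279 + 4*98) = -683220/(-357279 + 392) = -683220/(-356887) = -683220*(-1/356887) = 683220/356887 ≈ 1.9144)
1/(E + y) = 1/(683220/356887 + 147650) = 1/(52695048770/356887) = 356887/52695048770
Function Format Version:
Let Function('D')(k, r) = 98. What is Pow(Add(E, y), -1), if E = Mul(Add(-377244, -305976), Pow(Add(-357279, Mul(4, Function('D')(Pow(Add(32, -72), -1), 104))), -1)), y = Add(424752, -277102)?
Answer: Rational(356887, 52695048770) ≈ 6.7727e-6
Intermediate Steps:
y = 147650
E = Rational(683220, 356887) (E = Mul(Add(-377244, -305976), Pow(Add(-357279, Mul(4, 98)), -1)) = Mul(-683220, Pow(Add(-357279, 392), -1)) = Mul(-683220, Pow(-356887, -1)) = Mul(-683220, Rational(-1, 356887)) = Rational(683220, 356887) ≈ 1.9144)
Pow(Add(E, y), -1) = Pow(Add(Rational(683220, 356887), 147650), -1) = Pow(Rational(52695048770, 356887), -1) = Rational(356887, 52695048770)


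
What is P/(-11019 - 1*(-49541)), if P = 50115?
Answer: 50115/38522 ≈ 1.3009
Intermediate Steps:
P/(-11019 - 1*(-49541)) = 50115/(-11019 - 1*(-49541)) = 50115/(-11019 + 49541) = 50115/38522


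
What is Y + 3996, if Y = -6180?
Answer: -2184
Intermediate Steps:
Y + 3996 = -6180 + 3996 = -2184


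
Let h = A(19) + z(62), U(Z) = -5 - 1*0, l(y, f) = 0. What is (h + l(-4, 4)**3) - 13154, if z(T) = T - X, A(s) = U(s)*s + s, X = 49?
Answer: -13217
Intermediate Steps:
U(Z) = -5 (U(Z) = -5 + 0 = -5)
A(s) = -4*s (A(s) = -5*s + s = -4*s)
z(T) = -49 + T (z(T) = T - 1*49 = T - 49 = -49 + T)
h = -63 (h = -4*19 + (-49 + 62) = -76 + 13 = -63)
(h + l(-4, 4)**3) - 13154 = (-63 + 0**3) - 13154 = (-63 + 0) - 13154 = -63 - 13154 = -13217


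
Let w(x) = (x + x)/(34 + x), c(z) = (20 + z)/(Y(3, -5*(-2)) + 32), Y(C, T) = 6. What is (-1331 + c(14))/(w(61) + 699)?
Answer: -126360/66527 ≈ -1.8994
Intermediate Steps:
c(z) = 10/19 + z/38 (c(z) = (20 + z)/(6 + 32) = (20 + z)/38 = (20 + z)*(1/38) = 10/19 + z/38)
w(x) = 2*x/(34 + x) (w(x) = (2*x)/(34 + x) = 2*x/(34 + x))
(-1331 + c(14))/(w(61) + 699) = (-1331 + (10/19 + (1/38)*14))/(2*61/(34 + 61) + 699) = (-1331 + (10/19 + 7/19))/(2*61/95 + 699) = (-1331 + 17/19)/(2*61*(1/95) + 699) = -25272/(19*(122/95 + 699)) = -25272/(19*66527/95) = -25272/19*95/66527 = -126360/66527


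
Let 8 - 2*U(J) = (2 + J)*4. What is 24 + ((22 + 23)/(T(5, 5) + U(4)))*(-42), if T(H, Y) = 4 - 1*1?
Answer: 402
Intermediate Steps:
U(J) = -2*J (U(J) = 4 - (2 + J)*4/2 = 4 - (8 + 4*J)/2 = 4 + (-4 - 2*J) = -2*J)
T(H, Y) = 3 (T(H, Y) = 4 - 1 = 3)
24 + ((22 + 23)/(T(5, 5) + U(4)))*(-42) = 24 + ((22 + 23)/(3 - 2*4))*(-42) = 24 + (45/(3 - 8))*(-42) = 24 + (45/(-5))*(-42) = 24 + (45*(-1/5))*(-42) = 24 - 9*(-42) = 24 + 378 = 402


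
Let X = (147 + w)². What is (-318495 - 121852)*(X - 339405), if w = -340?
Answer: 133053488132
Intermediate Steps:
X = 37249 (X = (147 - 340)² = (-193)² = 37249)
(-318495 - 121852)*(X - 339405) = (-318495 - 121852)*(37249 - 339405) = -440347*(-302156) = 133053488132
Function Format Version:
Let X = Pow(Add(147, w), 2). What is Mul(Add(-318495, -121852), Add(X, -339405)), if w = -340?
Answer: 133053488132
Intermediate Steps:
X = 37249 (X = Pow(Add(147, -340), 2) = Pow(-193, 2) = 37249)
Mul(Add(-318495, -121852), Add(X, -339405)) = Mul(Add(-318495, -121852), Add(37249, -339405)) = Mul(-440347, -302156) = 133053488132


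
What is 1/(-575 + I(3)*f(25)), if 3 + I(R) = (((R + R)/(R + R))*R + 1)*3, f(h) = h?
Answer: -1/350 ≈ -0.0028571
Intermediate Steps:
I(R) = 3*R (I(R) = -3 + (((R + R)/(R + R))*R + 1)*3 = -3 + (((2*R)/((2*R)))*R + 1)*3 = -3 + (((2*R)*(1/(2*R)))*R + 1)*3 = -3 + (1*R + 1)*3 = -3 + (R + 1)*3 = -3 + (1 + R)*3 = -3 + (3 + 3*R) = 3*R)
1/(-575 + I(3)*f(25)) = 1/(-575 + (3*3)*25) = 1/(-575 + 9*25) = 1/(-575 + 225) = 1/(-350) = -1/350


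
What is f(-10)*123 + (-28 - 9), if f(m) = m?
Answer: -1267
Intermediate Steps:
f(-10)*123 + (-28 - 9) = -10*123 + (-28 - 9) = -1230 - 37 = -1267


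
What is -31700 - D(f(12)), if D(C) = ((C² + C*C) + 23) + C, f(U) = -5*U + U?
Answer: -36283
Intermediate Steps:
f(U) = -4*U
D(C) = 23 + C + 2*C² (D(C) = ((C² + C²) + 23) + C = (2*C² + 23) + C = (23 + 2*C²) + C = 23 + C + 2*C²)
-31700 - D(f(12)) = -31700 - (23 - 4*12 + 2*(-4*12)²) = -31700 - (23 - 48 + 2*(-48)²) = -31700 - (23 - 48 + 2*2304) = -31700 - (23 - 48 + 4608) = -31700 - 1*4583 = -31700 - 4583 = -36283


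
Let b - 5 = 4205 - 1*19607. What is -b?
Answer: 15397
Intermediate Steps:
b = -15397 (b = 5 + (4205 - 1*19607) = 5 + (4205 - 19607) = 5 - 15402 = -15397)
-b = -1*(-15397) = 15397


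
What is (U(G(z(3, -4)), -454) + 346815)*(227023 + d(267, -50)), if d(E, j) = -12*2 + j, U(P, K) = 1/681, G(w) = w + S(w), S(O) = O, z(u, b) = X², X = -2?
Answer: 53601045400184/681 ≈ 7.8709e+10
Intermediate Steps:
z(u, b) = 4 (z(u, b) = (-2)² = 4)
G(w) = 2*w (G(w) = w + w = 2*w)
U(P, K) = 1/681
d(E, j) = -24 + j
(U(G(z(3, -4)), -454) + 346815)*(227023 + d(267, -50)) = (1/681 + 346815)*(227023 + (-24 - 50)) = 236181016*(227023 - 74)/681 = (236181016/681)*226949 = 53601045400184/681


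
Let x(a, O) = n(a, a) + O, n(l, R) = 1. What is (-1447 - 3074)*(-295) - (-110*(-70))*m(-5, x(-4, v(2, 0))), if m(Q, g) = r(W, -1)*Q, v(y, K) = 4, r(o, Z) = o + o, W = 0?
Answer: 1333695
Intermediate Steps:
r(o, Z) = 2*o
x(a, O) = 1 + O
m(Q, g) = 0 (m(Q, g) = (2*0)*Q = 0*Q = 0)
(-1447 - 3074)*(-295) - (-110*(-70))*m(-5, x(-4, v(2, 0))) = (-1447 - 3074)*(-295) - (-110*(-70))*0 = -4521*(-295) - 7700*0 = 1333695 - 1*0 = 1333695 + 0 = 1333695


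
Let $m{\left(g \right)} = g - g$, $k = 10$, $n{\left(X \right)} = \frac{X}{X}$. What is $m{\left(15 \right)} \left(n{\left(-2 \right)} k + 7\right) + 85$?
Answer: $85$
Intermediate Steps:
$n{\left(X \right)} = 1$
$m{\left(g \right)} = 0$
$m{\left(15 \right)} \left(n{\left(-2 \right)} k + 7\right) + 85 = 0 \left(1 \cdot 10 + 7\right) + 85 = 0 \left(10 + 7\right) + 85 = 0 \cdot 17 + 85 = 0 + 85 = 85$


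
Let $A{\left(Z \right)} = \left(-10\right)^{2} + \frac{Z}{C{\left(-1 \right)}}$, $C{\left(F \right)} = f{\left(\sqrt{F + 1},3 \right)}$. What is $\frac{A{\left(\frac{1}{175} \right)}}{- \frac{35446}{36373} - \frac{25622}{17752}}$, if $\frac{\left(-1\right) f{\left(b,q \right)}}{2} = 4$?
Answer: $- \frac{1614222209759}{39029659950} \approx -41.359$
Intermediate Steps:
$f{\left(b,q \right)} = -8$ ($f{\left(b,q \right)} = \left(-2\right) 4 = -8$)
$C{\left(F \right)} = -8$
$A{\left(Z \right)} = 100 - \frac{Z}{8}$ ($A{\left(Z \right)} = \left(-10\right)^{2} + \frac{Z}{-8} = 100 + Z \left(- \frac{1}{8}\right) = 100 - \frac{Z}{8}$)
$\frac{A{\left(\frac{1}{175} \right)}}{- \frac{35446}{36373} - \frac{25622}{17752}} = \frac{100 - \frac{1}{8 \cdot 175}}{- \frac{35446}{36373} - \frac{25622}{17752}} = \frac{100 - \frac{1}{1400}}{\left(-35446\right) \frac{1}{36373} - \frac{12811}{8876}} = \frac{100 - \frac{1}{1400}}{- \frac{35446}{36373} - \frac{12811}{8876}} = \frac{139999}{1400 \left(- \frac{780593199}{322846748}\right)} = \frac{139999}{1400} \left(- \frac{322846748}{780593199}\right) = - \frac{1614222209759}{39029659950}$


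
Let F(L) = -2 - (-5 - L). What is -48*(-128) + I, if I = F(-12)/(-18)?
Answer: 12289/2 ≈ 6144.5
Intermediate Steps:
F(L) = 3 + L (F(L) = -2 + (5 + L) = 3 + L)
I = ½ (I = (3 - 12)/(-18) = -9*(-1/18) = ½ ≈ 0.50000)
-48*(-128) + I = -48*(-128) + ½ = 6144 + ½ = 12289/2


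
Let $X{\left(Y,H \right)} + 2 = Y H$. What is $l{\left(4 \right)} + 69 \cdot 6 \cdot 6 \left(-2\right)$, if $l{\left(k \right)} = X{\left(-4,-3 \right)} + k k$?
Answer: $-4942$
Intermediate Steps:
$X{\left(Y,H \right)} = -2 + H Y$ ($X{\left(Y,H \right)} = -2 + Y H = -2 + H Y$)
$l{\left(k \right)} = 10 + k^{2}$ ($l{\left(k \right)} = \left(-2 - -12\right) + k k = \left(-2 + 12\right) + k^{2} = 10 + k^{2}$)
$l{\left(4 \right)} + 69 \cdot 6 \cdot 6 \left(-2\right) = \left(10 + 4^{2}\right) + 69 \cdot 6 \cdot 6 \left(-2\right) = \left(10 + 16\right) + 69 \cdot 36 \left(-2\right) = 26 + 69 \left(-72\right) = 26 - 4968 = -4942$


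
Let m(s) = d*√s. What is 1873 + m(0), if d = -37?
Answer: 1873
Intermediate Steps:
m(s) = -37*√s
1873 + m(0) = 1873 - 37*√0 = 1873 - 37*0 = 1873 + 0 = 1873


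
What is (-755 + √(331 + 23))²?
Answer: (755 - √354)² ≈ 5.4197e+5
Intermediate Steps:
(-755 + √(331 + 23))² = (-755 + √354)²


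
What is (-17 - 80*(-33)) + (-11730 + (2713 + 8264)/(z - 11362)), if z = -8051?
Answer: -58935056/6471 ≈ -9107.6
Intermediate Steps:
(-17 - 80*(-33)) + (-11730 + (2713 + 8264)/(z - 11362)) = (-17 - 80*(-33)) + (-11730 + (2713 + 8264)/(-8051 - 11362)) = (-17 + 2640) + (-11730 + 10977/(-19413)) = 2623 + (-11730 + 10977*(-1/19413)) = 2623 + (-11730 - 3659/6471) = 2623 - 75908489/6471 = -58935056/6471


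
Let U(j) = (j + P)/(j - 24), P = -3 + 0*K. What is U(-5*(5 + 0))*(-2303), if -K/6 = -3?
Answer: -1316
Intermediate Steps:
K = 18 (K = -6*(-3) = 18)
P = -3 (P = -3 + 0*18 = -3 + 0 = -3)
U(j) = (-3 + j)/(-24 + j) (U(j) = (j - 3)/(j - 24) = (-3 + j)/(-24 + j))
U(-5*(5 + 0))*(-2303) = ((-3 - 5*(5 + 0))/(-24 - 5*(5 + 0)))*(-2303) = ((-3 - 5*5)/(-24 - 5*5))*(-2303) = ((-3 - 25)/(-24 - 25))*(-2303) = (-28/(-49))*(-2303) = -1/49*(-28)*(-2303) = (4/7)*(-2303) = -1316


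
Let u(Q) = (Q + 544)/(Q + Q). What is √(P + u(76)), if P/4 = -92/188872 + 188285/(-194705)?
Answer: √254950507514221482922/34935606622 ≈ 0.45705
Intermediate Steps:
u(Q) = (544 + Q)/(2*Q) (u(Q) = (544 + Q)/((2*Q)) = (544 + Q)*(1/(2*Q)) = (544 + Q)/(2*Q))
P = -3557967738/919358069 (P = 4*(-92/188872 + 188285/(-194705)) = 4*(-92*1/188872 + 188285*(-1/194705)) = 4*(-23/47218 - 37657/38941) = 4*(-1778983869/1838716138) = -3557967738/919358069 ≈ -3.8701)
√(P + u(76)) = √(-3557967738/919358069 + (½)*(544 + 76)/76) = √(-3557967738/919358069 + (½)*(1/76)*620) = √(-3557967738/919358069 + 155/38) = √(7297726651/34935606622) = √254950507514221482922/34935606622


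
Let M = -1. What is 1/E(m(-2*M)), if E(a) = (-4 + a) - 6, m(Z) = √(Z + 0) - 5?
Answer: -15/223 - √2/223 ≈ -0.073606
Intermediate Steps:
m(Z) = -5 + √Z (m(Z) = √Z - 5 = -5 + √Z)
E(a) = -10 + a
1/E(m(-2*M)) = 1/(-10 + (-5 + √(-2*(-1)))) = 1/(-10 + (-5 + √2)) = 1/(-15 + √2)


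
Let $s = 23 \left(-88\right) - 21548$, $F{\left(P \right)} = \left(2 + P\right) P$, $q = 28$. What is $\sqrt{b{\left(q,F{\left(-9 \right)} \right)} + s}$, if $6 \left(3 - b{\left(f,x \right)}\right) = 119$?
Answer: $\frac{i \sqrt{849198}}{6} \approx 153.59 i$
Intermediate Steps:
$F{\left(P \right)} = P \left(2 + P\right)$
$b{\left(f,x \right)} = - \frac{101}{6}$ ($b{\left(f,x \right)} = 3 - \frac{119}{6} = - \frac{101}{6}$)
$s = -23572$ ($s = -2024 - 21548 = -23572$)
$\sqrt{b{\left(q,F{\left(-9 \right)} \right)} + s} = \sqrt{- \frac{101}{6} - 23572} = \sqrt{- \frac{141533}{6}} = \frac{i \sqrt{849198}}{6}$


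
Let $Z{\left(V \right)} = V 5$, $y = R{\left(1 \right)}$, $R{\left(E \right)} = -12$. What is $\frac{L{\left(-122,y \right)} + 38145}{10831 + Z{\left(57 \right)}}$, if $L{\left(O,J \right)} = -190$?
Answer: $\frac{37955}{11116} \approx 3.4144$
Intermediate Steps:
$y = -12$
$Z{\left(V \right)} = 5 V$
$\frac{L{\left(-122,y \right)} + 38145}{10831 + Z{\left(57 \right)}} = \frac{-190 + 38145}{10831 + 5 \cdot 57} = \frac{37955}{10831 + 285} = \frac{37955}{11116}$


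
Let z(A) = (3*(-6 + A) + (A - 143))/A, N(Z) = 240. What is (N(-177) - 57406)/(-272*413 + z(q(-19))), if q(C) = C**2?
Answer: 20636926/40552013 ≈ 0.50890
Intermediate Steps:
z(A) = (-161 + 4*A)/A (z(A) = ((-18 + 3*A) + (-143 + A))/A = (-161 + 4*A)/A)
(N(-177) - 57406)/(-272*413 + z(q(-19))) = (240 - 57406)/(-272*413 + (4 - 161/((-19)**2))) = -57166/(-112336 + (4 - 161/361)) = -57166/(-112336 + 1283/361) = -57166/(-40552013/361) = -57166*(-361/40552013) = 20636926/40552013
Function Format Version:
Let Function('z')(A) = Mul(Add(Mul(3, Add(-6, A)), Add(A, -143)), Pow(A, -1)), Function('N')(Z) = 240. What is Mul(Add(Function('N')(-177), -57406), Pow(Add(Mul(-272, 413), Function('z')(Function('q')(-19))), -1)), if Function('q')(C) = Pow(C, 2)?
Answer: Rational(20636926, 40552013) ≈ 0.50890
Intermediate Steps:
Function('z')(A) = Mul(Pow(A, -1), Add(-161, Mul(4, A))) (Function('z')(A) = Mul(Add(Add(-18, Mul(3, A)), Add(-143, A)), Pow(A, -1)) = Mul(Add(-161, Mul(4, A)), Pow(A, -1)) = Mul(Pow(A, -1), Add(-161, Mul(4, A))))
Mul(Add(Function('N')(-177), -57406), Pow(Add(Mul(-272, 413), Function('z')(Function('q')(-19))), -1)) = Mul(Add(240, -57406), Pow(Add(Mul(-272, 413), Add(4, Mul(-161, Pow(Pow(-19, 2), -1)))), -1)) = Mul(-57166, Pow(Add(-112336, Add(4, Mul(-161, Pow(361, -1)))), -1)) = Mul(-57166, Pow(Add(-112336, Add(4, Mul(-161, Rational(1, 361)))), -1)) = Mul(-57166, Pow(Add(-112336, Add(4, Rational(-161, 361))), -1)) = Mul(-57166, Pow(Add(-112336, Rational(1283, 361)), -1)) = Mul(-57166, Pow(Rational(-40552013, 361), -1)) = Mul(-57166, Rational(-361, 40552013)) = Rational(20636926, 40552013)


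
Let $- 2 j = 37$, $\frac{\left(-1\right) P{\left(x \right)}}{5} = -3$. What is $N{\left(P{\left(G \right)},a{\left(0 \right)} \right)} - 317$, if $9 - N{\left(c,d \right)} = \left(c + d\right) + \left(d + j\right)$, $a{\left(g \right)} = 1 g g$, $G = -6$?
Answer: $- \frac{609}{2} \approx -304.5$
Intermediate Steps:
$P{\left(x \right)} = 15$ ($P{\left(x \right)} = \left(-5\right) \left(-3\right) = 15$)
$j = - \frac{37}{2}$ ($j = \left(- \frac{1}{2}\right) 37 = - \frac{37}{2} \approx -18.5$)
$a{\left(g \right)} = g^{2}$ ($a{\left(g \right)} = g g = g^{2}$)
$N{\left(c,d \right)} = \frac{55}{2} - c - 2 d$ ($N{\left(c,d \right)} = 9 - \left(\left(c + d\right) + \left(d - \frac{37}{2}\right)\right) = 9 - \left(\left(c + d\right) + \left(- \frac{37}{2} + d\right)\right) = 9 - \left(- \frac{37}{2} + c + 2 d\right) = \frac{55}{2} - c - 2 d$)
$N{\left(P{\left(G \right)},a{\left(0 \right)} \right)} - 317 = \left(\frac{55}{2} - 15 - 2 \cdot 0^{2}\right) - 317 = \left(\frac{55}{2} - 15 - 0\right) - 317 = \left(\frac{55}{2} - 15 + 0\right) - 317 = \frac{25}{2} - 317 = - \frac{609}{2}$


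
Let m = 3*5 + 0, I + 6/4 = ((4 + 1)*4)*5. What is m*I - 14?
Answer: 2927/2 ≈ 1463.5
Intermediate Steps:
I = 197/2 (I = -3/2 + ((4 + 1)*4)*5 = -3/2 + (5*4)*5 = -3/2 + 20*5 = -3/2 + 100 = 197/2 ≈ 98.500)
m = 15 (m = 15 + 0 = 15)
m*I - 14 = 15*(197/2) - 14 = 2955/2 - 14 = 2927/2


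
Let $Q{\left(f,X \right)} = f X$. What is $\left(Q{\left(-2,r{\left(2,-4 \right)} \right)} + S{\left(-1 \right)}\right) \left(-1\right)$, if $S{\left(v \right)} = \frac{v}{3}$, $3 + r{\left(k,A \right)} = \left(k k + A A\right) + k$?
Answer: $\frac{115}{3} \approx 38.333$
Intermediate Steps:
$r{\left(k,A \right)} = -3 + k + A^{2} + k^{2}$ ($r{\left(k,A \right)} = -3 + \left(\left(k k + A A\right) + k\right) = -3 + \left(\left(k^{2} + A^{2}\right) + k\right) = -3 + \left(\left(A^{2} + k^{2}\right) + k\right) = -3 + \left(k + A^{2} + k^{2}\right) = -3 + k + A^{2} + k^{2}$)
$Q{\left(f,X \right)} = X f$
$S{\left(v \right)} = \frac{v}{3}$ ($S{\left(v \right)} = v \frac{1}{3} = \frac{v}{3}$)
$\left(Q{\left(-2,r{\left(2,-4 \right)} \right)} + S{\left(-1 \right)}\right) \left(-1\right) = \left(\left(-3 + 2 + \left(-4\right)^{2} + 2^{2}\right) \left(-2\right) + \frac{1}{3} \left(-1\right)\right) \left(-1\right) = \left(\left(-3 + 2 + 16 + 4\right) \left(-2\right) - \frac{1}{3}\right) \left(-1\right) = \left(19 \left(-2\right) - \frac{1}{3}\right) \left(-1\right) = \left(-38 - \frac{1}{3}\right) \left(-1\right) = \left(- \frac{115}{3}\right) \left(-1\right) = \frac{115}{3}$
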